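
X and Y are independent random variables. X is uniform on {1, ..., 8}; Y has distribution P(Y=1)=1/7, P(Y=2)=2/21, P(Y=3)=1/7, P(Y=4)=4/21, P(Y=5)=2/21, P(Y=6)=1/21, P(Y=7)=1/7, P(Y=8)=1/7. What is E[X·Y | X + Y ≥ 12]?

P(X + Y ≥ 12) = 19/84.
Summing XY·P(x,y) over outcomes with X + Y ≥ 12 gives 835/84.
E[X·Y | X + Y ≥ 12] = (835/84) / (19/84) = 835/19.

835/19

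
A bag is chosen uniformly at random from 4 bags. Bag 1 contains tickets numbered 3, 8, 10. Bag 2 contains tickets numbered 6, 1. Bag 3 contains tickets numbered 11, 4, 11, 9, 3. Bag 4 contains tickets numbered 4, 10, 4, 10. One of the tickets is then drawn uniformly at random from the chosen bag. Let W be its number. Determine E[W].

251/40

E[W | bag 1] = (3+8+10)/3 = 7.
E[W | bag 2] = (6+1)/2 = 7/2.
E[W | bag 3] = (11+4+11+9+3)/5 = 38/5.
E[W | bag 4] = (4+10+4+10)/4 = 7.
By the law of total expectation,
E[W] = (1/4)·(7) + (1/4)·(7/2) + (1/4)·(38/5) + (1/4)·(7) = 251/40.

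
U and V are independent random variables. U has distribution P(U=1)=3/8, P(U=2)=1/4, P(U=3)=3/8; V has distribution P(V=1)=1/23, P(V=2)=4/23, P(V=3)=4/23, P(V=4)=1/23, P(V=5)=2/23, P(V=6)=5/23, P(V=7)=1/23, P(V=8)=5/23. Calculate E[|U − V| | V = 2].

3/4

P(V = 2) = 4/23.
Summing |U−V|·P(x,y) over outcomes with V = 2 gives 3/23.
E[|U − V| | V = 2] = (3/23) / (4/23) = 3/4.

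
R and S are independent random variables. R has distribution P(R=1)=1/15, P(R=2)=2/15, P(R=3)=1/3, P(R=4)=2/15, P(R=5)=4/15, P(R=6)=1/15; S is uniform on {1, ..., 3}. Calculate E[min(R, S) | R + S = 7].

P(R + S = 7) = 7/45.
Summing min(R,S)·P(x,y) over outcomes with R + S = 7 gives 1/3.
E[min(R, S) | R + S = 7] = (1/3) / (7/45) = 15/7.

15/7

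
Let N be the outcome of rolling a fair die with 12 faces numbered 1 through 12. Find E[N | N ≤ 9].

Given N ≤ 9, N is equally likely to be any of {1, 2, 3, 4, 5, 6, 7, 8, 9}.
E[N | N ≤ 9] = (1 + 2 + 3 + 4 + 5 + 6 + 7 + 8 + 9) / 9 = 5.

5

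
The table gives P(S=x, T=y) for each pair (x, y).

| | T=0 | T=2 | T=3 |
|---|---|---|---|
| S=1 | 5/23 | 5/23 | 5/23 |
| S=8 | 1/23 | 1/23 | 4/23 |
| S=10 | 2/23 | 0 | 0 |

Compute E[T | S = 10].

0

P(S = 10) = 2/23.
Σ T·P over the event = 0·(2/23) = 0.
E[T | S = 10] = (0) / (2/23) = 0.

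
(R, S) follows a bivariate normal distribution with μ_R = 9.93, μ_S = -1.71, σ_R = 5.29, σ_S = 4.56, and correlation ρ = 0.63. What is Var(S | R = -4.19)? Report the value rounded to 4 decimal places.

For a bivariate normal, Var(S | R=x) = σ_S²(1 − ρ²).
Var(S | R=-4.19) = (4.56)²·(1 − (0.63)²) = 20.7936·0.6031 = 12.5406.

12.5406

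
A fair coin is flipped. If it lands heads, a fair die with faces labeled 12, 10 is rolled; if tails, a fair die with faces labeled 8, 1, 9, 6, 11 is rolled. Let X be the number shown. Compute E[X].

9

E[X | heads] = (12+10)/2 = 11.
E[X | tails] = (8+1+9+6+11)/5 = 7.
By the law of total expectation,
E[X] = (1/2)·(11) + (1/2)·(7) = 9.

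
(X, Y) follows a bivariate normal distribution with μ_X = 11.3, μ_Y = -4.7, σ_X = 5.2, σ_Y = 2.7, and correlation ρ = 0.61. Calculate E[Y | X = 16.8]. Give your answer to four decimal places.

-2.9580

For a bivariate normal, E[Y | X=x] = μ_Y + ρ·(σ_Y/σ_X)·(x − μ_X).
E[Y | X=16.8] = -4.7 + (0.61)·(2.7/5.2)·(16.8 − (11.3)) = -4.7 + (0.31673)·(5.5) = -2.9580.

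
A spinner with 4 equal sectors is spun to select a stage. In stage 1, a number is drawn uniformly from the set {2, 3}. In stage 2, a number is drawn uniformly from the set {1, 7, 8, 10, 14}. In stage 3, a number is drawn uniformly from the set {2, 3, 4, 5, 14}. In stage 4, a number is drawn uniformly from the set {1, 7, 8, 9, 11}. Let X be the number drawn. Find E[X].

233/40

E[X | stage 1] = (2+3)/2 = 5/2.
E[X | stage 2] = (1+7+8+10+14)/5 = 8.
E[X | stage 3] = (2+3+4+5+14)/5 = 28/5.
E[X | stage 4] = (1+7+8+9+11)/5 = 36/5.
By the law of total expectation,
E[X] = (1/4)·(5/2) + (1/4)·(8) + (1/4)·(28/5) + (1/4)·(36/5) = 233/40.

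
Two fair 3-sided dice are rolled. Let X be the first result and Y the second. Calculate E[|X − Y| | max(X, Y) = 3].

Outcomes with max(X, Y) = 3: (1,3), (2,3), (3,1), (3,2), (3,3), each with probability 1/9.
E[|X − Y| | max(X, Y) = 3] = (2 + 1 + 2 + 1 + 0) / 5 = 6/5.

6/5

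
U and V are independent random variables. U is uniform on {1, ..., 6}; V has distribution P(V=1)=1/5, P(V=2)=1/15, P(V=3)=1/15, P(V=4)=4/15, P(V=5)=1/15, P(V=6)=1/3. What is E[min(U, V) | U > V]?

69/31

P(U > V) = 31/90.
Summing min(U,V)·P(x,y) over outcomes with U > V gives 23/30.
E[min(U, V) | U > V] = (23/30) / (31/90) = 69/31.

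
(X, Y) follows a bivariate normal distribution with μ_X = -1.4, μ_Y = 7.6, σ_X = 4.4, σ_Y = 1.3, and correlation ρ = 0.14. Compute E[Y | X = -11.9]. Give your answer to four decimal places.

7.1657

The regression of Y on X has slope ρ·σ_Y/σ_X and passes through (μ_X, μ_Y).
E[Y | X=-11.9] = 7.6 + (0.14)·(1.3/4.4)·(-11.9 − (-1.4)) = 7.6 + (0.041364)·(-10.5) = 7.1657.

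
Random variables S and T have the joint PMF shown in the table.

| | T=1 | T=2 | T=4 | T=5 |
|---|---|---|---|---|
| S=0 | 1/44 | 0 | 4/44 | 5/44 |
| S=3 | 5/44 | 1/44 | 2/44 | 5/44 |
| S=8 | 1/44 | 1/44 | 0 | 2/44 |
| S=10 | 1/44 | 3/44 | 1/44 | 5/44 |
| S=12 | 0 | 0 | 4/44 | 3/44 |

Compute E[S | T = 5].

P(T = 5) = 5/11.
Σ S·P over the event = 0·(5/44) + 3·(5/44) + 8·(2/44) + 10·(5/44) + 12·(3/44) = 117/44.
E[S | T = 5] = (117/44) / (5/11) = 117/20.

117/20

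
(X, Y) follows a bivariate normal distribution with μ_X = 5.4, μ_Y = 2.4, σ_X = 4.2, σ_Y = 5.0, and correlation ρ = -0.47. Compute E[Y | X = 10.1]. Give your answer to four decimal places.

E[Y | X=x] = μ_Y + ρ(σ_Y/σ_X)(x − μ_X) for jointly normal variables.
E[Y | X=10.1] = 2.4 + (-0.47)·(5.0/4.2)·(10.1 − (5.4)) = 2.4 + (-0.559524)·(4.7) = -0.2298.

-0.2298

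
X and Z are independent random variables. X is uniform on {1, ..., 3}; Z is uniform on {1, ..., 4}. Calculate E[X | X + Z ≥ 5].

7/3

Outcomes with X + Z ≥ 5: (1,4), (2,3), (2,4), (3,2), (3,3), (3,4), each with probability 1/12.
E[X | X + Z ≥ 5] = (1 + 2 + 2 + 3 + 3 + 3) / 6 = 7/3.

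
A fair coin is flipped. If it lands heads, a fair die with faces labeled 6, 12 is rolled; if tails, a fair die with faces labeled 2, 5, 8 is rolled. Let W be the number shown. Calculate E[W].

E[W | heads] = (6+12)/2 = 9.
E[W | tails] = (2+5+8)/3 = 5.
E[W] = (1/2)·(9) + (1/2)·(5) = 7.

7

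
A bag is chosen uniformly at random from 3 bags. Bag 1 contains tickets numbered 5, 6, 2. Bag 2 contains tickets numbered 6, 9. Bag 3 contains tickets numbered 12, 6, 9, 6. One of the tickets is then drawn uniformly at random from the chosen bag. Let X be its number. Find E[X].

E[X | bag 1] = (5+6+2)/3 = 13/3.
E[X | bag 2] = (6+9)/2 = 15/2.
E[X | bag 3] = (12+6+9+6)/4 = 33/4.
E[X] = (1/3)·(13/3) + (1/3)·(15/2) + (1/3)·(33/4) = 241/36.

241/36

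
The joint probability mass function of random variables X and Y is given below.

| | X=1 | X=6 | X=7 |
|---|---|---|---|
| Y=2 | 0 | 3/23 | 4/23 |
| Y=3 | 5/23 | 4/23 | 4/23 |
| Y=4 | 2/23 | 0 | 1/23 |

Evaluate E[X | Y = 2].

46/7

P(Y = 2) = 7/23.
Σ X·P over the event = 6·(3/23) + 7·(4/23) = 2.
E[X | Y = 2] = (2) / (7/23) = 46/7.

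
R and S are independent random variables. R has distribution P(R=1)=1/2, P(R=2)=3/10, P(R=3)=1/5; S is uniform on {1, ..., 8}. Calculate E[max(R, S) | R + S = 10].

38/5

P(R + S = 10) = 1/16.
Summing max(R,S)·P(x,y) over outcomes with R + S = 10 gives 19/40.
E[max(R, S) | R + S = 10] = (19/40) / (1/16) = 38/5.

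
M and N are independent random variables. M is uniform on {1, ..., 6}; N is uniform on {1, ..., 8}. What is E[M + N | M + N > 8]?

32/3

P(M + N > 8) = 7/16.
Summing (M+N)·P(x,y) over outcomes with M + N > 8 gives 14/3.
E[M + N | M + N > 8] = (14/3) / (7/16) = 32/3.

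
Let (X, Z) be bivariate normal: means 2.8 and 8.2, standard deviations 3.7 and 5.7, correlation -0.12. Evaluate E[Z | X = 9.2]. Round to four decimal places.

For a bivariate normal, E[Z | X=x] = μ_Z + ρ·(σ_Z/σ_X)·(x − μ_X).
E[Z | X=9.2] = 8.2 + (-0.12)·(5.7/3.7)·(9.2 − (2.8)) = 8.2 + (-0.18486)·(6.4) = 7.0169.

7.0169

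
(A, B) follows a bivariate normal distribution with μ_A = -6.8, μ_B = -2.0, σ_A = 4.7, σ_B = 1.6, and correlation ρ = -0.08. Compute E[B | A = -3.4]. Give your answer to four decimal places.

For a bivariate normal, E[B | A=x] = μ_B + ρ·(σ_B/σ_A)·(x − μ_A).
E[B | A=-3.4] = -2.0 + (-0.08)·(1.6/4.7)·(-3.4 − (-6.8)) = -2.0 + (-0.027234)·(3.4) = -2.0926.

-2.0926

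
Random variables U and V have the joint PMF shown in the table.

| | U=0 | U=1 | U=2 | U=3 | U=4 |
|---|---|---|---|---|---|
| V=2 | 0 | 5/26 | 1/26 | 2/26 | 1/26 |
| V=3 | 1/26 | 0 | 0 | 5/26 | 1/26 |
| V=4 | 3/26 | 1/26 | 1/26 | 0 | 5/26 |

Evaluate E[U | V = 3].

P(V = 3) = 7/26.
Σ U·P over the event = 0·(1/26) + 3·(5/26) + 4·(1/26) = 19/26.
E[U | V = 3] = (19/26) / (7/26) = 19/7.

19/7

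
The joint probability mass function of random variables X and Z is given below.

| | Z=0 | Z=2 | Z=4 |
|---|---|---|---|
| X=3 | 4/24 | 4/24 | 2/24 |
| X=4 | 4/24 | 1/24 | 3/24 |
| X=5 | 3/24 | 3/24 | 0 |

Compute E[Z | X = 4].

P(X = 4) = 1/3.
Summing Z·P(X=x,Z=y) over the conditioning event gives 7/12.
E[Z | X = 4] = (7/12) / (1/3) = 7/4.

7/4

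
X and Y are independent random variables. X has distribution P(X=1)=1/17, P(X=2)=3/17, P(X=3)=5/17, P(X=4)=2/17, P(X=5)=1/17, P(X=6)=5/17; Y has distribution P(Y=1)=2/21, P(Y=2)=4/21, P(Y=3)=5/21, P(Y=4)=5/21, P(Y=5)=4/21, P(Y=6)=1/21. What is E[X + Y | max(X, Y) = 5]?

P(max(X, Y) = 5) = 64/357.
Summing (X+Y)·P(x,y) over outcomes with max(X, Y) = 5 gives 505/357.
E[X + Y | max(X, Y) = 5] = (505/357) / (64/357) = 505/64.

505/64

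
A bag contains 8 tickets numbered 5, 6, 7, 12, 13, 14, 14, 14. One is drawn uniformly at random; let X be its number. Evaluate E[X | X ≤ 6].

11/2

P(X ≤ 6) = 1/4.
Σ over the event: 5·1/8 + 6·1/8 = 11/8.
E[X | X ≤ 6] = (11/8) / (1/4) = 11/2.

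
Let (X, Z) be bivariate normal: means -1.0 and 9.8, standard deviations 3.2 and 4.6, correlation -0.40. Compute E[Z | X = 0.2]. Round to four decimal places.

9.1100

For a bivariate normal, E[Z | X=x] = μ_Z + ρ·(σ_Z/σ_X)·(x − μ_X).
E[Z | X=0.2] = 9.8 + (-0.40)·(4.6/3.2)·(0.2 − (-1.0)) = 9.8 + (-0.575)·(1.2) = 9.1100.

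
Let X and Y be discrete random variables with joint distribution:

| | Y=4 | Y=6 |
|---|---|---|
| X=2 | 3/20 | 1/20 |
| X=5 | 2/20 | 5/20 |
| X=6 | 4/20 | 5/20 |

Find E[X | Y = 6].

57/11

P(Y = 6) = 11/20.
Σ X·P over the event = 2·(1/20) + 5·(5/20) + 6·(5/20) = 57/20.
E[X | Y = 6] = (57/20) / (11/20) = 57/11.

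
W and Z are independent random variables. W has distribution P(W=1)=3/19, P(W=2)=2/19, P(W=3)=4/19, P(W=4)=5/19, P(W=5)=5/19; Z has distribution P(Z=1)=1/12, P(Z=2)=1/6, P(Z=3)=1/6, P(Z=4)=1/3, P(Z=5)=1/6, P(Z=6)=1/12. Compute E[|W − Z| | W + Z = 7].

P(W + Z = 7) = 43/228.
Summing |W−Z|·P(x,y) over outcomes with W + Z = 7 gives 83/228.
E[|W − Z| | W + Z = 7] = (83/228) / (43/228) = 83/43.

83/43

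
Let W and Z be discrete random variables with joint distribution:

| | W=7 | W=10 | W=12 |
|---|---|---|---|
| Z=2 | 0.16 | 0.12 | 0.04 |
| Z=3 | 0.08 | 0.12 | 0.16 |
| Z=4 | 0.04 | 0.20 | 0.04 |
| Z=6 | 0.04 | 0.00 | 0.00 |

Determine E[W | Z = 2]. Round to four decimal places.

8.7500

P(Z = 2) = 0.32.
Σ W·P over the event = 7·(0.16) + 10·(0.12) + 12·(0.04) = 2.80.
E[W | Z = 2] = (2.80) / (0.32) = 8.7500.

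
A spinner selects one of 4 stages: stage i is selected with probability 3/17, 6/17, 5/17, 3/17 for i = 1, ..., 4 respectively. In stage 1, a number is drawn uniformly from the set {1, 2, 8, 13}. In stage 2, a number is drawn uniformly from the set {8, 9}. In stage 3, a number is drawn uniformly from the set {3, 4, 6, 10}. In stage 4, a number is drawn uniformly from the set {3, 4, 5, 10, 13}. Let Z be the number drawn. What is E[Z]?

E[Z | stage 1] = (1+2+8+13)/4 = 6.
E[Z | stage 2] = (8+9)/2 = 17/2.
E[Z | stage 3] = (3+4+6+10)/4 = 23/4.
E[Z | stage 4] = (3+4+5+10+13)/5 = 7.
E[Z] = (3/17)·(6) + (6/17)·(17/2) + (5/17)·(23/4) + (3/17)·(7) = 475/68.

475/68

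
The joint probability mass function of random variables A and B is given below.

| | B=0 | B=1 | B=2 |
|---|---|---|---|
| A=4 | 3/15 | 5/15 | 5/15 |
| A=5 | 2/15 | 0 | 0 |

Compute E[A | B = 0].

22/5

P(B = 0) = 1/3.
Σ A·P over the event = 4·(3/15) + 5·(2/15) = 22/15.
E[A | B = 0] = (22/15) / (1/3) = 22/5.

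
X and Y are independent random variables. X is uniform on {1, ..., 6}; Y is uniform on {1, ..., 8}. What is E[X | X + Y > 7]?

112/27

P(X + Y > 7) = 9/16.
Summing X·P(x,y) over outcomes with X + Y > 7 gives 7/3.
E[X | X + Y > 7] = (7/3) / (9/16) = 112/27.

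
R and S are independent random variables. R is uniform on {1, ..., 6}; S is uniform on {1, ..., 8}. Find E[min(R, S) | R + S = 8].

5/2

P(R + S = 8) = 1/8.
Summing min(R,S)·P(x,y) over outcomes with R + S = 8 gives 5/16.
E[min(R, S) | R + S = 8] = (5/16) / (1/8) = 5/2.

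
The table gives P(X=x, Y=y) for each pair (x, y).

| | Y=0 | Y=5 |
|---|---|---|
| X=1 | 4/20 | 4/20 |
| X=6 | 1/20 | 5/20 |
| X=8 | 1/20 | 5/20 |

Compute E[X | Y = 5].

P(Y = 5) = 7/10.
Summing X·P(X=x,Y=y) over the conditioning event gives 37/10.
E[X | Y = 5] = (37/10) / (7/10) = 37/7.

37/7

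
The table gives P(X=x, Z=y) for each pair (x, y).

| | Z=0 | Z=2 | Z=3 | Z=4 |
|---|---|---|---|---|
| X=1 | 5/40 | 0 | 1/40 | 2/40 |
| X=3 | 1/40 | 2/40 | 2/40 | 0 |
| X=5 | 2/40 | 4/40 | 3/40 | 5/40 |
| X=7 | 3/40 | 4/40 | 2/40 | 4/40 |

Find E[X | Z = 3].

P(Z = 3) = 1/5.
Σ X·P over the event = 1·(1/40) + 3·(2/40) + 5·(3/40) + 7·(2/40) = 9/10.
E[X | Z = 3] = (9/10) / (1/5) = 9/2.

9/2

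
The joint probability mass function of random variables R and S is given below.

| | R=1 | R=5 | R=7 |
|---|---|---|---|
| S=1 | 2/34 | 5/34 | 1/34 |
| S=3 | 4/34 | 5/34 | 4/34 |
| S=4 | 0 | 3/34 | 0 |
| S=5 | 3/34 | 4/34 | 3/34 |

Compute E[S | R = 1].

29/9

P(R = 1) = 9/34.
Σ S·P over the event = 1·(2/34) + 3·(4/34) + 5·(3/34) = 29/34.
E[S | R = 1] = (29/34) / (9/34) = 29/9.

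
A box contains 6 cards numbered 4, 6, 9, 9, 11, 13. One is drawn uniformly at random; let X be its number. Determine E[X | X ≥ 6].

P(X ≥ 6) = 5/6.
Σ over the event: 6·1/6 + 9·1/3 + 11·1/6 + 13·1/6 = 8.
E[X | X ≥ 6] = (8) / (5/6) = 48/5.

48/5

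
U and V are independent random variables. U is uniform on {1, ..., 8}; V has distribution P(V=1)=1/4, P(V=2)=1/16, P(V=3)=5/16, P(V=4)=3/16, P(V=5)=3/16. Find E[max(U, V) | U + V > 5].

P(U + V > 5) = 3/4.
Summing max(U,V)·P(x,y) over outcomes with U + V > 5 gives 551/128.
E[max(U, V) | U + V > 5] = (551/128) / (3/4) = 551/96.

551/96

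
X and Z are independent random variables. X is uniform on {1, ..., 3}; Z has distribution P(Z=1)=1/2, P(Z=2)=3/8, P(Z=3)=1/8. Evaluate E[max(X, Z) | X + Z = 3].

P(X + Z = 3) = 7/24.
Summing max(X,Z)·P(x,y) over outcomes with X + Z = 3 gives 7/12.
E[max(X, Z) | X + Z = 3] = (7/12) / (7/24) = 2.

2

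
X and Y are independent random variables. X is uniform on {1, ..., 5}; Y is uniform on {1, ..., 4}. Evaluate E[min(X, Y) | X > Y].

P(X > Y) = 1/2.
Summing min(X,Y)·P(x,y) over outcomes with X > Y gives 1.
E[min(X, Y) | X > Y] = (1) / (1/2) = 2.

2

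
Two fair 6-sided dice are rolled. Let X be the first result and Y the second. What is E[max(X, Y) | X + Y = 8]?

Outcomes with X + Y = 8: (2,6), (3,5), (4,4), (5,3), (6,2), each with probability 1/36.
E[max(X, Y) | X + Y = 8] = (6 + 5 + 4 + 5 + 6) / 5 = 26/5.

26/5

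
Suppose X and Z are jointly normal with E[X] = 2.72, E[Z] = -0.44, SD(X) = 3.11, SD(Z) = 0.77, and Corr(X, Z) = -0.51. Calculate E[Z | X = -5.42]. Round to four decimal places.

0.5878

For a bivariate normal, E[Z | X=x] = μ_Z + ρ·(σ_Z/σ_X)·(x − μ_X).
E[Z | X=-5.42] = -0.44 + (-0.51)·(0.77/3.11)·(-5.42 − (2.72)) = -0.44 + (-0.12627)·(-8.14) = 0.5878.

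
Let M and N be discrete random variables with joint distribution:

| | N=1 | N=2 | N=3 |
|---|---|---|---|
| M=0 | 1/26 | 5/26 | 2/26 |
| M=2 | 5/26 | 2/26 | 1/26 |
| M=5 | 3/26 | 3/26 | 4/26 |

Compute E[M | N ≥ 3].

22/7

P(N ≥ 3) = 7/26.
Σ M·P over the event = 0·(2/26) + 2·(1/26) + 5·(4/26) = 11/13.
E[M | N ≥ 3] = (11/13) / (7/26) = 22/7.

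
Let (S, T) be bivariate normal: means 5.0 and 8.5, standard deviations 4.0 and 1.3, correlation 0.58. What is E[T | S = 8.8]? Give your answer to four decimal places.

9.2163

For a bivariate normal, E[T | S=x] = μ_T + ρ·(σ_T/σ_S)·(x − μ_S).
E[T | S=8.8] = 8.5 + (0.58)·(1.3/4.0)·(8.8 − (5.0)) = 8.5 + (0.1885)·(3.8) = 9.2163.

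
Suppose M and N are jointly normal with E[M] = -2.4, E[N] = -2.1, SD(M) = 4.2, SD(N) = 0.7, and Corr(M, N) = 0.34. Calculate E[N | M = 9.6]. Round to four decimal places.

-1.4200

The regression of N on M has slope ρ·σ_N/σ_M and passes through (μ_M, μ_N).
E[N | M=9.6] = -2.1 + (0.34)·(0.7/4.2)·(9.6 − (-2.4)) = -2.1 + (0.056667)·(12) = -1.4200.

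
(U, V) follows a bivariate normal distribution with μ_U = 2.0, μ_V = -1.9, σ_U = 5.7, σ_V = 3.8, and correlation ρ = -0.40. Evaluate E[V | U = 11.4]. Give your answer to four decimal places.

-4.4067

The regression of V on U has slope ρ·σ_V/σ_U and passes through (μ_U, μ_V).
E[V | U=11.4] = -1.9 + (-0.40)·(3.8/5.7)·(11.4 − (2.0)) = -1.9 + (-0.26667)·(9.4) = -4.4067.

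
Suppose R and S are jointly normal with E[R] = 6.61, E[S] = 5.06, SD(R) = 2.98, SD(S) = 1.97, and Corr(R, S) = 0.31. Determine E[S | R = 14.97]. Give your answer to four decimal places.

6.7732

The regression of S on R has slope ρ·σ_S/σ_R and passes through (μ_R, μ_S).
E[S | R=14.97] = 5.06 + (0.31)·(1.97/2.98)·(14.97 − (6.61)) = 5.06 + (0.20493)·(8.36) = 6.7732.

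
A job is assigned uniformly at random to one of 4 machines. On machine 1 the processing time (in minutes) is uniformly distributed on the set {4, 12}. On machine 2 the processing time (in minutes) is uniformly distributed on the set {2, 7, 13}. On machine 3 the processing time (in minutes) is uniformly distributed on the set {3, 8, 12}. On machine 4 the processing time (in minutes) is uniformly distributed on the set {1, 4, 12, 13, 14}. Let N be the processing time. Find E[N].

E[N | machine 1] = (4+12)/2 = 8.
E[N | machine 2] = (2+7+13)/3 = 22/3.
E[N | machine 3] = (3+8+12)/3 = 23/3.
E[N | machine 4] = (1+4+12+13+14)/5 = 44/5.
By the law of total expectation,
E[N] = (1/4)·(8) + (1/4)·(22/3) + (1/4)·(23/3) + (1/4)·(44/5) = 159/20.

159/20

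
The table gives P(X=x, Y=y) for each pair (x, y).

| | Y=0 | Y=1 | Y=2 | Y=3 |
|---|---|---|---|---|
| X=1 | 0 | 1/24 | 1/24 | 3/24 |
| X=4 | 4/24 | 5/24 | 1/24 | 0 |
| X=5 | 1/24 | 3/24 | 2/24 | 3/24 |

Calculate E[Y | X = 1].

P(X = 1) = 5/24.
Σ Y·P over the event = 1·(1/24) + 2·(1/24) + 3·(3/24) = 1/2.
E[Y | X = 1] = (1/2) / (5/24) = 12/5.

12/5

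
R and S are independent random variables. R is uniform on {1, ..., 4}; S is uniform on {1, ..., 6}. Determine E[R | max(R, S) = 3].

P(max(R, S) = 3) = 5/24.
Summing R·P(x,y) over outcomes with max(R, S) = 3 gives 1/2.
E[R | max(R, S) = 3] = (1/2) / (5/24) = 12/5.

12/5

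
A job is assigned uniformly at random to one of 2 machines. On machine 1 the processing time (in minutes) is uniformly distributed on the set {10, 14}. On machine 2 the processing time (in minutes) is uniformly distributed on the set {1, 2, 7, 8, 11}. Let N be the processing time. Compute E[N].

E[N | machine 1] = (10+14)/2 = 12.
E[N | machine 2] = (1+2+7+8+11)/5 = 29/5.
E[N] = (1/2)·(12) + (1/2)·(29/5) = 89/10.

89/10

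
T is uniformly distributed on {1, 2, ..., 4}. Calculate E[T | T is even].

Given T is even, T is equally likely to be any of {2, 4}.
E[T | T is even] = (2 + 4) / 2 = 3.

3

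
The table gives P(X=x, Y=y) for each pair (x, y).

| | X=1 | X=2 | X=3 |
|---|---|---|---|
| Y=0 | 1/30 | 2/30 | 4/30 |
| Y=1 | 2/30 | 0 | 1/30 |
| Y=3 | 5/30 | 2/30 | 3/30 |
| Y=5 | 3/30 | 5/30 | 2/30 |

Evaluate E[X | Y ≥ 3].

P(Y ≥ 3) = 2/3.
Σ X·P over the event = 1·(5/30) + 1·(3/30) + 2·(2/30) + 2·(5/30) + 3·(3/30) + 3·(2/30) = 37/30.
E[X | Y ≥ 3] = (37/30) / (2/3) = 37/20.

37/20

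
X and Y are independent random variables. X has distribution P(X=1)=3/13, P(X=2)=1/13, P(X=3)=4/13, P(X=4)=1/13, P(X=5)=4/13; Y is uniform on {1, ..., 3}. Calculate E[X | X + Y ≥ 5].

49/12

P(X + Y ≥ 5) = 8/13.
Summing X·P(x,y) over outcomes with X + Y ≥ 5 gives 98/39.
E[X | X + Y ≥ 5] = (98/39) / (8/13) = 49/12.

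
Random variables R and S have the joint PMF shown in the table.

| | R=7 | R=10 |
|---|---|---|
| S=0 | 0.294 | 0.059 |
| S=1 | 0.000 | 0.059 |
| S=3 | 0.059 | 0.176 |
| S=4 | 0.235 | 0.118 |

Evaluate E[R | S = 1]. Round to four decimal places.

10.0000

P(S = 1) = 0.059.
Summing R·P(R=x,S=y) over the conditioning event gives 0.590.
E[R | S = 1] = (0.590) / (0.059) = 10.0000.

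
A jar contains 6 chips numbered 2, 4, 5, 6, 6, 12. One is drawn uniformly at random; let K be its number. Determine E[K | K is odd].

P(K is odd) = 1/6.
Σ over the event: 5·1/6 = 5/6.
E[K | K is odd] = (5/6) / (1/6) = 5.

5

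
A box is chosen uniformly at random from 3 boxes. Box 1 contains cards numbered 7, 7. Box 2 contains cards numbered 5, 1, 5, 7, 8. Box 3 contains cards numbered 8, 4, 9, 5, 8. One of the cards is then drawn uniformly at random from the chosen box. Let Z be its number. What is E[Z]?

19/3

E[Z | box 1] = (7+7)/2 = 7.
E[Z | box 2] = (5+1+5+7+8)/5 = 26/5.
E[Z | box 3] = (8+4+9+5+8)/5 = 34/5.
E[Z] = (1/3)·(7) + (1/3)·(26/5) + (1/3)·(34/5) = 19/3.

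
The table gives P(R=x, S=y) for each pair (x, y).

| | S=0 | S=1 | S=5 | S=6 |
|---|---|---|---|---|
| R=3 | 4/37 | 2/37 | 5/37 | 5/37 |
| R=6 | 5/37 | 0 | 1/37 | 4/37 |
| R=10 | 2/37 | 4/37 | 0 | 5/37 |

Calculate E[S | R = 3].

P(R = 3) = 16/37.
Σ S·P over the event = 0·(4/37) + 1·(2/37) + 5·(5/37) + 6·(5/37) = 57/37.
E[S | R = 3] = (57/37) / (16/37) = 57/16.

57/16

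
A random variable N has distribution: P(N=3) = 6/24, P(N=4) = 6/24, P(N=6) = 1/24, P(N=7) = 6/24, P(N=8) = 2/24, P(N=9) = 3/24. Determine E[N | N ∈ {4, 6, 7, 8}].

P(N ∈ {4, 6, 7, 8}) = 5/8.
Σ over the event: 4·1/4 + 6·1/24 + 7·1/4 + 8·1/12 = 11/3.
E[N | N ∈ {4, 6, 7, 8}] = (11/3) / (5/8) = 88/15.

88/15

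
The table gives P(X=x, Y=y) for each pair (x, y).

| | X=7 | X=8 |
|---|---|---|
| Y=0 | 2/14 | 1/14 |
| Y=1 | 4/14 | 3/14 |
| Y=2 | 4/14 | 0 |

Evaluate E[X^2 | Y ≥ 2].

P(Y ≥ 2) = 2/7.
Σ X^2·P over the event = 49·(4/14) = 14.
E[X^2 | Y ≥ 2] = (14) / (2/7) = 49.

49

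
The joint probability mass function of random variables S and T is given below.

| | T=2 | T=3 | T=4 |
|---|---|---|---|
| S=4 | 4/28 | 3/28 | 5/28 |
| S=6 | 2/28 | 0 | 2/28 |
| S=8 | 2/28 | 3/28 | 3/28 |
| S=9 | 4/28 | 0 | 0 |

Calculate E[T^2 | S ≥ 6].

139/16

P(S ≥ 6) = 4/7.
Σ T^2·P over the event = 4·(2/28) + 16·(2/28) + 4·(2/28) + 9·(3/28) + 16·(3/28) + 4·(4/28) = 139/28.
E[T^2 | S ≥ 6] = (139/28) / (4/7) = 139/16.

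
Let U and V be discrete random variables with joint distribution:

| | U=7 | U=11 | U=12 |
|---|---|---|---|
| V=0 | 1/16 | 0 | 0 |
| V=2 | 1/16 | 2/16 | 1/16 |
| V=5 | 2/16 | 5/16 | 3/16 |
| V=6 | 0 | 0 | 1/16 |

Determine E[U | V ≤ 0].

7

P(V ≤ 0) = 1/16.
Σ U·P over the event = 7·(1/16) = 7/16.
E[U | V ≤ 0] = (7/16) / (1/16) = 7.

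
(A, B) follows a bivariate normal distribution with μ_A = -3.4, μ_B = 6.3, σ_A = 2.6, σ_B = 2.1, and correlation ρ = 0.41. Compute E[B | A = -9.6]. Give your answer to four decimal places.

For a bivariate normal, E[B | A=x] = μ_B + ρ·(σ_B/σ_A)·(x − μ_A).
E[B | A=-9.6] = 6.3 + (0.41)·(2.1/2.6)·(-9.6 − (-3.4)) = 6.3 + (0.331154)·(-6.2) = 4.2468.

4.2468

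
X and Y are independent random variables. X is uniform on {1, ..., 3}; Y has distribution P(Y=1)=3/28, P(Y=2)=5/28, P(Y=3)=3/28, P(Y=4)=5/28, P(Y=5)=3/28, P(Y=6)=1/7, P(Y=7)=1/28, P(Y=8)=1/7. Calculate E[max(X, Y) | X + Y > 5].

P(X + Y > 5) = 7/12.
Summing max(X,Y)·P(x,y) over outcomes with X + Y > 5 gives 283/84.
E[max(X, Y) | X + Y > 5] = (283/84) / (7/12) = 283/49.

283/49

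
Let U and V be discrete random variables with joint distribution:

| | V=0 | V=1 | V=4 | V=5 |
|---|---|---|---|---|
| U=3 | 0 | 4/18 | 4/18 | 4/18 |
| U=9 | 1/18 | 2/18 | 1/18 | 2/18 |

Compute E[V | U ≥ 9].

P(U ≥ 9) = 1/3.
Σ V·P over the event = 0·(1/18) + 1·(2/18) + 4·(1/18) + 5·(2/18) = 8/9.
E[V | U ≥ 9] = (8/9) / (1/3) = 8/3.

8/3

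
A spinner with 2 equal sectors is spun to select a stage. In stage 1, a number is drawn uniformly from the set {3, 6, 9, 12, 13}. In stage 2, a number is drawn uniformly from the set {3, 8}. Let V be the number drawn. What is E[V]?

141/20

E[V | stage 1] = (3+6+9+12+13)/5 = 43/5.
E[V | stage 2] = (3+8)/2 = 11/2.
E[V] = (1/2)·(43/5) + (1/2)·(11/2) = 141/20.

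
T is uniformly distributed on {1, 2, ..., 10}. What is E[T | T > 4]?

Given T > 4, T is equally likely to be any of {5, 6, 7, 8, 9, 10}.
E[T | T > 4] = (5 + 6 + 7 + 8 + 9 + 10) / 6 = 15/2.

15/2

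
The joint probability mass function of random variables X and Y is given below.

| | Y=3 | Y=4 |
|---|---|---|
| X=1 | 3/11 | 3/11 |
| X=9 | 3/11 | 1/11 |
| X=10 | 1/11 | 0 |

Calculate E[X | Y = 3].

P(Y = 3) = 7/11.
Σ X·P over the event = 1·(3/11) + 9·(3/11) + 10·(1/11) = 40/11.
E[X | Y = 3] = (40/11) / (7/11) = 40/7.

40/7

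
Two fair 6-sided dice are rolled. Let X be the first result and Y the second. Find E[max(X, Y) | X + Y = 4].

8/3

Outcomes with X + Y = 4: (1,3), (2,2), (3,1), each with probability 1/36.
E[max(X, Y) | X + Y = 4] = (3 + 2 + 3) / 3 = 8/3.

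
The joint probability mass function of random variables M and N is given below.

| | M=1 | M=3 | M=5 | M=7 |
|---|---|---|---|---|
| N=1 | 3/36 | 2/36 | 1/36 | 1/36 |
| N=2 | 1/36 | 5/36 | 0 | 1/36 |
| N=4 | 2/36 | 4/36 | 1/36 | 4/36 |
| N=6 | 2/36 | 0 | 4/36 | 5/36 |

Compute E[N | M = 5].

29/6

P(M = 5) = 1/6.
Σ N·P over the event = 1·(1/36) + 4·(1/36) + 6·(4/36) = 29/36.
E[N | M = 5] = (29/36) / (1/6) = 29/6.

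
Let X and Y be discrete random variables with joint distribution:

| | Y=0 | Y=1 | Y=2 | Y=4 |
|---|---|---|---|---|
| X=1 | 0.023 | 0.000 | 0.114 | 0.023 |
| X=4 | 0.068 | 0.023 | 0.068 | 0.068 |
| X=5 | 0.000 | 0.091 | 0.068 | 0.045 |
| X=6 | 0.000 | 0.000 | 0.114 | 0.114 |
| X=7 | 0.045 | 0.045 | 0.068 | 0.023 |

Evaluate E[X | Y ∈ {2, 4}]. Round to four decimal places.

P(Y ∈ {2, 4}) = 0.705.
Summing X·P(X=x,Y=y) over the conditioning event gives 3.251.
E[X | Y ∈ {2, 4}] = (3.251) / (0.705) = 4.6113.

4.6113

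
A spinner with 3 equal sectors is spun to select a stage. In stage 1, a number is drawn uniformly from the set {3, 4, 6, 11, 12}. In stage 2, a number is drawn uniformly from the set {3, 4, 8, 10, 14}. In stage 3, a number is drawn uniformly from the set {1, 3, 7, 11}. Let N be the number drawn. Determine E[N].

E[N | stage 1] = (3+4+6+11+12)/5 = 36/5.
E[N | stage 2] = (3+4+8+10+14)/5 = 39/5.
E[N | stage 3] = (1+3+7+11)/4 = 11/2.
By the law of total expectation,
E[N] = (1/3)·(36/5) + (1/3)·(39/5) + (1/3)·(11/2) = 41/6.

41/6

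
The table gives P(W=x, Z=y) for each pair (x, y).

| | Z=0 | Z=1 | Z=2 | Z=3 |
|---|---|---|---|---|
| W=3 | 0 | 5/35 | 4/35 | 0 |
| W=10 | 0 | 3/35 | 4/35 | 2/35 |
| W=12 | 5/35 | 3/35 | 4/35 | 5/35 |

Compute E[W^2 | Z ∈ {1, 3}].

P(Z ∈ {1, 3}) = 18/35.
Σ W^2·P over the event = 9·(5/35) + 100·(3/35) + 100·(2/35) + 144·(3/35) + 144·(5/35) = 1697/35.
E[W^2 | Z ∈ {1, 3}] = (1697/35) / (18/35) = 1697/18.

1697/18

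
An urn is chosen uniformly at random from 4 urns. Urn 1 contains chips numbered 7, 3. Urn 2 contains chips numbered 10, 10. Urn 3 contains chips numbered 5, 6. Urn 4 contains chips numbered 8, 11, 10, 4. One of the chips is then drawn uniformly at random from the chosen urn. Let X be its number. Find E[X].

115/16

E[X | urn 1] = (7+3)/2 = 5.
E[X | urn 2] = (10+10)/2 = 10.
E[X | urn 3] = (5+6)/2 = 11/2.
E[X | urn 4] = (8+11+10+4)/4 = 33/4.
By the law of total expectation,
E[X] = (1/4)·(5) + (1/4)·(10) + (1/4)·(11/2) + (1/4)·(33/4) = 115/16.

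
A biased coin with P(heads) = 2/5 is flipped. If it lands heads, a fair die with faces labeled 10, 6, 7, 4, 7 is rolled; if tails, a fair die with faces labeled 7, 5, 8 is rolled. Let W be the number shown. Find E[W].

E[W | heads] = (10+6+7+4+7)/5 = 34/5.
E[W | tails] = (7+5+8)/3 = 20/3.
By the law of total expectation,
E[W] = (2/5)·(34/5) + (3/5)·(20/3) = 168/25.

168/25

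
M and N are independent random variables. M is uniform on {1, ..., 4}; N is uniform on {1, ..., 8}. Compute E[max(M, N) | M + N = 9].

Outcomes with M + N = 9: (1,8), (2,7), (3,6), (4,5), each with probability 1/32.
E[max(M, N) | M + N = 9] = (8 + 7 + 6 + 5) / 4 = 13/2.

13/2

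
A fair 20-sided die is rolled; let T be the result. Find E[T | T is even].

11

Given T is even, T is equally likely to be any of {2, 4, 6, 8, 10, 12, 14, 16, 18, 20}.
E[T | T is even] = (2 + 4 + 6 + 8 + 10 + 12 + 14 + 16 + 18 + 20) / 10 = 11.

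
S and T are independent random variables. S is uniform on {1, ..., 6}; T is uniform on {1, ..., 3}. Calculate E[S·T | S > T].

P(S > T) = 2/3.
Summing ST·P(x,y) over outcomes with S > T gives 101/18.
E[S·T | S > T] = (101/18) / (2/3) = 101/12.

101/12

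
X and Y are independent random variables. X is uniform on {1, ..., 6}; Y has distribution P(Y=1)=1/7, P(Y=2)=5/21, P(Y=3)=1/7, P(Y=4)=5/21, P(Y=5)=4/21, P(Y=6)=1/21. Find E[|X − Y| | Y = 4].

P(Y = 4) = 5/21.
Summing |X−Y|·P(x,y) over outcomes with Y = 4 gives 5/14.
E[|X − Y| | Y = 4] = (5/14) / (5/21) = 3/2.

3/2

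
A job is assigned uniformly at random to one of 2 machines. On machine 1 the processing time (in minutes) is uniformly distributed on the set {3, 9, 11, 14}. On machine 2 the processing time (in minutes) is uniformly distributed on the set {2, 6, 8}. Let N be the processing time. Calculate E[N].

E[N | machine 1] = (3+9+11+14)/4 = 37/4.
E[N | machine 2] = (2+6+8)/3 = 16/3.
E[N] = (1/2)·(37/4) + (1/2)·(16/3) = 175/24.

175/24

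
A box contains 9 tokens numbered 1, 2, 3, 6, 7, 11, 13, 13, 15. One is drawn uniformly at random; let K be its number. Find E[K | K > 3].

65/6

P(K > 3) = 2/3.
Σ over the event: 6·1/9 + 7·1/9 + 11·1/9 + 13·2/9 + 15·1/9 = 65/9.
E[K | K > 3] = (65/9) / (2/3) = 65/6.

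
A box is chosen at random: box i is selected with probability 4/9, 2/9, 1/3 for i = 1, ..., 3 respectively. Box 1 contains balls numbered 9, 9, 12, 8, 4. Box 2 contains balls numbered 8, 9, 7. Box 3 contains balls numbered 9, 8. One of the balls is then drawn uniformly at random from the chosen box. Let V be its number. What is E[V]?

E[V | box 1] = (9+9+12+8+4)/5 = 42/5.
E[V | box 2] = (8+9+7)/3 = 8.
E[V | box 3] = (9+8)/2 = 17/2.
E[V] = (4/9)·(42/5) + (2/9)·(8) + (1/3)·(17/2) = 751/90.

751/90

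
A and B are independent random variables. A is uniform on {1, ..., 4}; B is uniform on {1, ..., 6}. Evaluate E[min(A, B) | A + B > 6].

Outcomes with A + B > 6: (1,6), (2,5), (2,6), (3,4), (3,5), (3,6), (4,3), (4,4), (4,5), (4,6), each with probability 1/24.
E[min(A, B) | A + B > 6] = (1 + 2 + 2 + 3 + 3 + 3 + 3 + 4 + 4 + 4) / 10 = 29/10.

29/10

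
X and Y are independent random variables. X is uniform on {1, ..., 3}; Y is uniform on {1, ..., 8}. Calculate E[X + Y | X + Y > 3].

148/21

P(X + Y > 3) = 7/8.
Summing (X+Y)·P(x,y) over outcomes with X + Y > 3 gives 37/6.
E[X + Y | X + Y > 3] = (37/6) / (7/8) = 148/21.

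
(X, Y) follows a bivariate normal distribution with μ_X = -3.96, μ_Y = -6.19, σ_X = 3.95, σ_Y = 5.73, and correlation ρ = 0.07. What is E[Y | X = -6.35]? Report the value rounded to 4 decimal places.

-6.4327

For a bivariate normal, E[Y | X=x] = μ_Y + ρ·(σ_Y/σ_X)·(x − μ_X).
E[Y | X=-6.35] = -6.19 + (0.07)·(5.73/3.95)·(-6.35 − (-3.96)) = -6.19 + (0.10154)·(-2.39) = -6.4327.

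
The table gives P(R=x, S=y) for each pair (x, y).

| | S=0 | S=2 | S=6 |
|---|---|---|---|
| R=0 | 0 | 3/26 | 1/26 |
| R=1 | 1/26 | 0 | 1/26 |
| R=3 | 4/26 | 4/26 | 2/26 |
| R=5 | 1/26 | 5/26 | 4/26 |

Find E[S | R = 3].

P(R = 3) = 5/13.
Σ S·P over the event = 0·(4/26) + 2·(4/26) + 6·(2/26) = 10/13.
E[S | R = 3] = (10/13) / (5/13) = 2.

2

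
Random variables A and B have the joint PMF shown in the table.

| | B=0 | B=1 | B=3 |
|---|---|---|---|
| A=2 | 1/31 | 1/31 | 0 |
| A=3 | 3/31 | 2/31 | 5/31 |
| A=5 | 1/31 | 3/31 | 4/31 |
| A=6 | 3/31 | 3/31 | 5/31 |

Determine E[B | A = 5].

P(A = 5) = 8/31.
Σ B·P over the event = 0·(1/31) + 1·(3/31) + 3·(4/31) = 15/31.
E[B | A = 5] = (15/31) / (8/31) = 15/8.

15/8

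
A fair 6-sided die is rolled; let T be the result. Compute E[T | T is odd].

Given T is odd, T is equally likely to be any of {1, 3, 5}.
E[T | T is odd] = (1 + 3 + 5) / 3 = 3.

3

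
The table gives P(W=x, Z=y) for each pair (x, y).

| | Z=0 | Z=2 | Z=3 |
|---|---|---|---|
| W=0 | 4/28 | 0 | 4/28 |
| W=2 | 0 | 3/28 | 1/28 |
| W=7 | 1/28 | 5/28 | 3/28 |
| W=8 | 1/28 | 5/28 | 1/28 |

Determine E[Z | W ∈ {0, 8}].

P(W ∈ {0, 8}) = 15/28.
Σ Z·P over the event = 0·(4/28) + 3·(4/28) + 0·(1/28) + 2·(5/28) + 3·(1/28) = 25/28.
E[Z | W ∈ {0, 8}] = (25/28) / (15/28) = 5/3.

5/3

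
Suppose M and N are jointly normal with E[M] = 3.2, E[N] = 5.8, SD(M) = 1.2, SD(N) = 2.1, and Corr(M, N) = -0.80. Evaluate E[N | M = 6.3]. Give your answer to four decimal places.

1.4600

For a bivariate normal, E[N | M=x] = μ_N + ρ·(σ_N/σ_M)·(x − μ_M).
E[N | M=6.3] = 5.8 + (-0.80)·(2.1/1.2)·(6.3 − (3.2)) = 5.8 + (-1.4)·(3.1) = 1.4600.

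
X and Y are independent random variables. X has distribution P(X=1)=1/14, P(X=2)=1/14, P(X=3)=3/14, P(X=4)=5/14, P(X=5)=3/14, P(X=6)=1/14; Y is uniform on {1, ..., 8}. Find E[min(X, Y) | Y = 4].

P(Y = 4) = 1/8.
Summing min(X,Y)·P(x,y) over outcomes with Y = 4 gives 3/7.
E[min(X, Y) | Y = 4] = (3/7) / (1/8) = 24/7.

24/7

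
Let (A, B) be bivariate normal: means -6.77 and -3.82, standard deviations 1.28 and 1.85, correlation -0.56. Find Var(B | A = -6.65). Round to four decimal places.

2.3492

Var(B | A=x) = (1 − ρ²)·σ_B².
Var(B | A=-6.65) = (1.85)²·(1 − (-0.56)²) = 3.4225·0.6864 = 2.3492.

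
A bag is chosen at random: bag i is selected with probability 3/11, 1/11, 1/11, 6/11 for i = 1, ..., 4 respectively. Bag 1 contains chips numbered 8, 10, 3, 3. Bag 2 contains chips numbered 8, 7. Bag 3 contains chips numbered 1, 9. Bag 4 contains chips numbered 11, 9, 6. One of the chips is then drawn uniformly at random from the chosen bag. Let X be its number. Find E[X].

15/2

E[X | bag 1] = (8+10+3+3)/4 = 6.
E[X | bag 2] = (8+7)/2 = 15/2.
E[X | bag 3] = (1+9)/2 = 5.
E[X | bag 4] = (11+9+6)/3 = 26/3.
E[X] = (3/11)·(6) + (1/11)·(15/2) + (1/11)·(5) + (6/11)·(26/3) = 15/2.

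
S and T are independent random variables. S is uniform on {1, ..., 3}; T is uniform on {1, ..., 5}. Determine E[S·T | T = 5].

Outcomes with T = 5: (1,5), (2,5), (3,5), each with probability 1/15.
E[S·T | T = 5] = (5 + 10 + 15) / 3 = 10.

10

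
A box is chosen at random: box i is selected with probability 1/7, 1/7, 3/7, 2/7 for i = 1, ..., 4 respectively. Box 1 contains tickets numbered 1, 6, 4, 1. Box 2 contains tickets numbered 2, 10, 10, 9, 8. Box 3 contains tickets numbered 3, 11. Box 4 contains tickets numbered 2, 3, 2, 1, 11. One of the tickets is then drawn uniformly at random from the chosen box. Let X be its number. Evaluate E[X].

E[X | box 1] = (1+6+4+1)/4 = 3.
E[X | box 2] = (2+10+10+9+8)/5 = 39/5.
E[X | box 3] = (3+11)/2 = 7.
E[X | box 4] = (2+3+2+1+11)/5 = 19/5.
By the law of total expectation,
E[X] = (1/7)·(3) + (1/7)·(39/5) + (3/7)·(7) + (2/7)·(19/5) = 197/35.

197/35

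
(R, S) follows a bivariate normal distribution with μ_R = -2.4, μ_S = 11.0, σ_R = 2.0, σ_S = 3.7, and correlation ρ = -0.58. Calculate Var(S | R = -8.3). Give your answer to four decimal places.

9.0847

For a bivariate normal, Var(S | R=x) = σ_S²(1 − ρ²).
Var(S | R=-8.3) = (3.7)²·(1 − (-0.58)²) = 13.69·0.6636 = 9.0847.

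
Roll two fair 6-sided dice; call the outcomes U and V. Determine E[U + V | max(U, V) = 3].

Outcomes with max(U, V) = 3: (1,3), (2,3), (3,1), (3,2), (3,3), each with probability 1/36.
E[U + V | max(U, V) = 3] = (4 + 5 + 4 + 5 + 6) / 5 = 24/5.

24/5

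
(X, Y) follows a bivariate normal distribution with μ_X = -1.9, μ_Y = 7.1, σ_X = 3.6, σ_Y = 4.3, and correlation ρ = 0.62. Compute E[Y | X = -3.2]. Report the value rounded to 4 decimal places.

6.1373

The regression of Y on X has slope ρ·σ_Y/σ_X and passes through (μ_X, μ_Y).
E[Y | X=-3.2] = 7.1 + (0.62)·(4.3/3.6)·(-3.2 − (-1.9)) = 7.1 + (0.74056)·(-1.3) = 6.1373.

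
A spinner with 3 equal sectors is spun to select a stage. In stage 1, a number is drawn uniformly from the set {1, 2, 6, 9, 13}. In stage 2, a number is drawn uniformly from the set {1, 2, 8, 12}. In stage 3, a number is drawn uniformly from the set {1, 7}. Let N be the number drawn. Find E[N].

E[N | stage 1] = (1+2+6+9+13)/5 = 31/5.
E[N | stage 2] = (1+2+8+12)/4 = 23/4.
E[N | stage 3] = (1+7)/2 = 4.
By the law of total expectation,
E[N] = (1/3)·(31/5) + (1/3)·(23/4) + (1/3)·(4) = 319/60.

319/60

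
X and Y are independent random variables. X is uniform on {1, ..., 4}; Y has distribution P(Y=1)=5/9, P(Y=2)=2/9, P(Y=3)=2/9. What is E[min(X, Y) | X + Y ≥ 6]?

8/3

P(X + Y ≥ 6) = 1/6.
Summing min(X,Y)·P(x,y) over outcomes with X + Y ≥ 6 gives 4/9.
E[min(X, Y) | X + Y ≥ 6] = (4/9) / (1/6) = 8/3.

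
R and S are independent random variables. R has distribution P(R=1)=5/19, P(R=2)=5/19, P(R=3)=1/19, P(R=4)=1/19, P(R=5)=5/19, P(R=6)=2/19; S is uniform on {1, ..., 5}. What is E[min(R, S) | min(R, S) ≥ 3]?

104/27

P(min(R, S) ≥ 3) = 27/95.
Summing min(R,S)·P(x,y) over outcomes with min(R, S) ≥ 3 gives 104/95.
E[min(R, S) | min(R, S) ≥ 3] = (104/95) / (27/95) = 104/27.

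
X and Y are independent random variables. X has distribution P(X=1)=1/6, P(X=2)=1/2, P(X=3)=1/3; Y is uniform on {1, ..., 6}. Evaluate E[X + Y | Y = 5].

43/6

P(Y = 5) = 1/6.
Summing (X+Y)·P(x,y) over outcomes with Y = 5 gives 43/36.
E[X + Y | Y = 5] = (43/36) / (1/6) = 43/6.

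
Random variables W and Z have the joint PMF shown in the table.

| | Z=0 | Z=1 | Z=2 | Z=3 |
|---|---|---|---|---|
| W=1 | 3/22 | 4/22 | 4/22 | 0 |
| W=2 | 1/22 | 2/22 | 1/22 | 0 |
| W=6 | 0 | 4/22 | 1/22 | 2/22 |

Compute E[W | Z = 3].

6

P(Z = 3) = 1/11.
Summing W·P(W=x,Z=y) over the conditioning event gives 6/11.
E[W | Z = 3] = (6/11) / (1/11) = 6.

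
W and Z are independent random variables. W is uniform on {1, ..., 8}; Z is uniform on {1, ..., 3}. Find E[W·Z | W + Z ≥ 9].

Outcomes with W + Z ≥ 9: (6,3), (7,2), (7,3), (8,1), (8,2), (8,3), each with probability 1/24.
E[W·Z | W + Z ≥ 9] = (18 + 14 + 21 + 8 + 16 + 24) / 6 = 101/6.

101/6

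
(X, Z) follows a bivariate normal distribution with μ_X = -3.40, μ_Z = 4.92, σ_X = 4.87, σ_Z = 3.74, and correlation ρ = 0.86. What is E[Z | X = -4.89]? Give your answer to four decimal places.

3.9359

For a bivariate normal, E[Z | X=x] = μ_Z + ρ·(σ_Z/σ_X)·(x − μ_X).
E[Z | X=-4.89] = 4.92 + (0.86)·(3.74/4.87)·(-4.89 − (-3.40)) = 4.92 + (0.66045)·(-1.49) = 3.9359.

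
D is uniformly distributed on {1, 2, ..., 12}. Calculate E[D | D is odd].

6

Given D is odd, D is equally likely to be any of {1, 3, 5, 7, 9, 11}.
E[D | D is odd] = (1 + 3 + 5 + 7 + 9 + 11) / 6 = 6.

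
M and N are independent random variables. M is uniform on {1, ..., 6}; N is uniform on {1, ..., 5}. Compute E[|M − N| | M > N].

7/3

P(M > N) = 1/2.
Summing |M−N|·P(x,y) over outcomes with M > N gives 7/6.
E[|M − N| | M > N] = (7/6) / (1/2) = 7/3.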